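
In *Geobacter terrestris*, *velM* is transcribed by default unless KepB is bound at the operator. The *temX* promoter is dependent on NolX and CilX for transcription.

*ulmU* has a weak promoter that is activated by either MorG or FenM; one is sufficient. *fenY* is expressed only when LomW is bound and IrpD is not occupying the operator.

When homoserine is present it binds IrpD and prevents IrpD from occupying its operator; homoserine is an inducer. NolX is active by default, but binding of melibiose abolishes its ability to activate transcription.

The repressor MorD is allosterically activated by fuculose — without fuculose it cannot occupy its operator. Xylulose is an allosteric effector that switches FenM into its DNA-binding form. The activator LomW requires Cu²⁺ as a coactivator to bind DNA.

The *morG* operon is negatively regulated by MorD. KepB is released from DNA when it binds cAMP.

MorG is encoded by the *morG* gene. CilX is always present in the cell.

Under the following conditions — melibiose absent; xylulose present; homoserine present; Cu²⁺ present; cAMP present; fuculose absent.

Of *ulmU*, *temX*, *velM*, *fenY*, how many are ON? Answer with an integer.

4

Fuculose is absent, so MorD is inactive.
With no repressor bound, *morG* is transcribed.
So MorG is produced and active.
Xylulose is present, so FenM is active.
Activator MorG is present, so *ulmU* is transcribed.
→ *ulmU* is ON.
Melibiose is absent, so NolX is active.
CilX is produced constitutively and is active.
No repressor is bound and NolX and CilX are active, so *temX* is transcribed.
→ *temX* is ON.
cAMP is present, so KepB is inactive.
With no repressor bound, *velM* is transcribed.
→ *velM* is ON.
Cu²⁺ is present, so LomW is active.
Homoserine is present, so IrpD is inactive.
No repressor is bound and LomW is active, so *fenY* is transcribed.
→ *fenY* is ON.
4 of the 4 genes are transcribed.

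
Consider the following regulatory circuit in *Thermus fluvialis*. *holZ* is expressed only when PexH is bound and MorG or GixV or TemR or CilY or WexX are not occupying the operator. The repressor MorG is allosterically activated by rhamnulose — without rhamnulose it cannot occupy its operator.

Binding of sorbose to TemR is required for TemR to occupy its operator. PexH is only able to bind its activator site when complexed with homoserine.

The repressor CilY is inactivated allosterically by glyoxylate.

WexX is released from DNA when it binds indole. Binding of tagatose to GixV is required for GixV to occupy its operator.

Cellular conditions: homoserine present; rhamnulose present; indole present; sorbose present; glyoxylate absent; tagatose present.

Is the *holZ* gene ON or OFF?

OFF

Rhamnulose is present, so MorG is active.
Homoserine is present, so PexH is active.
Tagatose is present, so GixV is active.
Sorbose is present, so TemR is active.
Glyoxylate is absent, so CilY is active.
Indole is present, so WexX is inactive.
With repressor MorG bound, *holZ* is not transcribed.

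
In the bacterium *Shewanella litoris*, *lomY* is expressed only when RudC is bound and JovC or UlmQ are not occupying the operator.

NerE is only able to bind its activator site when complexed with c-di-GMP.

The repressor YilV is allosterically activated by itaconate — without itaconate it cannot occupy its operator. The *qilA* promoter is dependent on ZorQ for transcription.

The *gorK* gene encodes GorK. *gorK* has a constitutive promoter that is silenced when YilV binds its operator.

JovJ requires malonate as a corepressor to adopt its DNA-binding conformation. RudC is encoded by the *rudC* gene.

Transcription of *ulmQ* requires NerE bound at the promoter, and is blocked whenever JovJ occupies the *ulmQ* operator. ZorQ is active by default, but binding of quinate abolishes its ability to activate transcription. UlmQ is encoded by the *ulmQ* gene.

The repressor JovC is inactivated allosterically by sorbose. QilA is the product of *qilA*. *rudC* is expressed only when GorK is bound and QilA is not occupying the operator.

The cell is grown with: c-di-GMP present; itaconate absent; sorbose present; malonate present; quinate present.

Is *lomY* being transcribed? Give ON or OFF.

Sorbose is present, so JovC is inactive.
Itaconate is absent, so YilV is inactive.
With no repressor bound, *gorK* is transcribed.
So GorK is produced and active.
Quinate is present, so ZorQ is inactive.
Required activator ZorQ is absent, so *qilA* is not transcribed.
So QilA is not produced.
No repressor is bound and GorK is active, so *rudC* is transcribed.
So RudC is produced and active.
Malonate is present, so JovJ is active.
c-di-GMP is present, so NerE is active.
With repressor JovJ bound, *ulmQ* is not transcribed.
So UlmQ is not produced.
No repressor is bound and RudC is active, so *lomY* is transcribed.

ON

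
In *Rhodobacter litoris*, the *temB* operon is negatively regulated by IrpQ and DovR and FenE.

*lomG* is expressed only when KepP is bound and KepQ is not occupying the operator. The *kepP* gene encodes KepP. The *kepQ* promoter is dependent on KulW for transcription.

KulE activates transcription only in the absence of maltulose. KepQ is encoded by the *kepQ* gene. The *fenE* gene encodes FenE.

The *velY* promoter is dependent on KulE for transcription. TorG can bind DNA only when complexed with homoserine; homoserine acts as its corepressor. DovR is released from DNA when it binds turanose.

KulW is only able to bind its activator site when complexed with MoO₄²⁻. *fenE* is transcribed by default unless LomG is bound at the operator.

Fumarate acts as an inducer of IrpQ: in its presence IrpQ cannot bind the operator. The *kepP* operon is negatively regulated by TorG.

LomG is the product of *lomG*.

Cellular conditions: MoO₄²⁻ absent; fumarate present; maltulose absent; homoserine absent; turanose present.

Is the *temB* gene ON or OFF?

Fumarate is present, so IrpQ is inactive.
Turanose is present, so DovR is inactive.
MoO₄²⁻ is absent, so KulW is inactive.
Required activator KulW is absent, so *kepQ* is not transcribed.
So KepQ is not produced.
Homoserine is absent, so TorG is inactive.
With no repressor bound, *kepP* is transcribed.
So KepP is produced and active.
No repressor is bound and KepP is active, so *lomG* is transcribed.
So LomG is produced and active.
With repressor LomG bound, *fenE* is not transcribed.
So FenE is not produced.
With no repressor bound, *temB* is transcribed.

ON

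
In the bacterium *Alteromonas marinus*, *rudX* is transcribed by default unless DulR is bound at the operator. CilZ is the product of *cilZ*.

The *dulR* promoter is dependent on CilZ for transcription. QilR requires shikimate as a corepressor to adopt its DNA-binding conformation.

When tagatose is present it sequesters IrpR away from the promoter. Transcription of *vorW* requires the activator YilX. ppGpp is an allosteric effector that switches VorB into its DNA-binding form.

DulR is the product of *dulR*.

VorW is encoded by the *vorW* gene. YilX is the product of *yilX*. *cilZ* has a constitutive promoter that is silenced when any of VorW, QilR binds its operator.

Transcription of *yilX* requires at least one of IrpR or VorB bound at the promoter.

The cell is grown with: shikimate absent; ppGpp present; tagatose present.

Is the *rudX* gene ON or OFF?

ON

Tagatose is present, so IrpR is inactive.
ppGpp is present, so VorB is active.
Activator VorB is present, so *yilX* is transcribed.
So YilX is produced and active.
No repressor is bound and YilX is active, so *vorW* is transcribed.
So VorW is produced and active.
Shikimate is absent, so QilR is inactive.
With repressor VorW bound, *cilZ* is not transcribed.
So CilZ is not produced.
Required activator CilZ is absent, so *dulR* is not transcribed.
So DulR is not produced.
With no repressor bound, *rudX* is transcribed.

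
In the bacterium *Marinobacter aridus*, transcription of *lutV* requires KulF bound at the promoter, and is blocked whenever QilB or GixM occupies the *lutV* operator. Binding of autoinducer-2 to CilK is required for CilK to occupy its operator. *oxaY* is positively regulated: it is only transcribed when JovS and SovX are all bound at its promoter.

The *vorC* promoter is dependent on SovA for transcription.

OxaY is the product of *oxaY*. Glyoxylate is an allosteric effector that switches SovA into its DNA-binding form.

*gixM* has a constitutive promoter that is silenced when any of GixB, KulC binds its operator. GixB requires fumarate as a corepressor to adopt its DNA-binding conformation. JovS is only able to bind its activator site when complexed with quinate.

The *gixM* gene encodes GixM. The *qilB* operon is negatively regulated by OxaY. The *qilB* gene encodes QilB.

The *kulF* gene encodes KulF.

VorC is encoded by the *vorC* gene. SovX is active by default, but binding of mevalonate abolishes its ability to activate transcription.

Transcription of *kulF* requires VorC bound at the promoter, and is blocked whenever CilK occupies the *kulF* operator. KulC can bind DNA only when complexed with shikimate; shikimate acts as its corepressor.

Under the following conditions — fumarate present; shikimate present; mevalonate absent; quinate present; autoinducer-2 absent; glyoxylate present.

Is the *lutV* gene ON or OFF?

ON

Quinate is present, so JovS is active.
Mevalonate is absent, so SovX is active.
No repressor is bound and JovS and SovX are active, so *oxaY* is transcribed.
So OxaY is produced and active.
With repressor OxaY bound, *qilB* is not transcribed.
So QilB is not produced.
Fumarate is present, so GixB is active.
Shikimate is present, so KulC is active.
With repressor GixB bound, *gixM* is not transcribed.
So GixM is not produced.
Autoinducer-2 is absent, so CilK is inactive.
Glyoxylate is present, so SovA is active.
No repressor is bound and SovA is active, so *vorC* is transcribed.
So VorC is produced and active.
No repressor is bound and VorC is active, so *kulF* is transcribed.
So KulF is produced and active.
No repressor is bound and KulF is active, so *lutV* is transcribed.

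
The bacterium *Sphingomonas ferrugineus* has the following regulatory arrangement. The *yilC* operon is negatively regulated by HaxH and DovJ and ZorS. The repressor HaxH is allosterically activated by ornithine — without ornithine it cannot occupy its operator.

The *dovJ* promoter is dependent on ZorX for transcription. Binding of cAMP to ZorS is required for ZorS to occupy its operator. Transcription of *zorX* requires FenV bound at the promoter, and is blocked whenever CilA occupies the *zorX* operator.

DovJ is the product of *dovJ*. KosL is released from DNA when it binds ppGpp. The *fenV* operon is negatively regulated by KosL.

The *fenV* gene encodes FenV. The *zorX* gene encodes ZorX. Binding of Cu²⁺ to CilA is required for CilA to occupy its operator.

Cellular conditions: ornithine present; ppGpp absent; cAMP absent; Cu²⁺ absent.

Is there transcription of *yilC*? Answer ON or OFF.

OFF

Ornithine is present, so HaxH is active.
ppGpp is absent, so KosL is active.
With repressor KosL bound, *fenV* is not transcribed.
So FenV is not produced.
Cu²⁺ is absent, so CilA is inactive.
Required activator FenV is absent, so *zorX* is not transcribed.
So ZorX is not produced.
Required activator ZorX is absent, so *dovJ* is not transcribed.
So DovJ is not produced.
cAMP is absent, so ZorS is inactive.
With repressor HaxH bound, *yilC* is not transcribed.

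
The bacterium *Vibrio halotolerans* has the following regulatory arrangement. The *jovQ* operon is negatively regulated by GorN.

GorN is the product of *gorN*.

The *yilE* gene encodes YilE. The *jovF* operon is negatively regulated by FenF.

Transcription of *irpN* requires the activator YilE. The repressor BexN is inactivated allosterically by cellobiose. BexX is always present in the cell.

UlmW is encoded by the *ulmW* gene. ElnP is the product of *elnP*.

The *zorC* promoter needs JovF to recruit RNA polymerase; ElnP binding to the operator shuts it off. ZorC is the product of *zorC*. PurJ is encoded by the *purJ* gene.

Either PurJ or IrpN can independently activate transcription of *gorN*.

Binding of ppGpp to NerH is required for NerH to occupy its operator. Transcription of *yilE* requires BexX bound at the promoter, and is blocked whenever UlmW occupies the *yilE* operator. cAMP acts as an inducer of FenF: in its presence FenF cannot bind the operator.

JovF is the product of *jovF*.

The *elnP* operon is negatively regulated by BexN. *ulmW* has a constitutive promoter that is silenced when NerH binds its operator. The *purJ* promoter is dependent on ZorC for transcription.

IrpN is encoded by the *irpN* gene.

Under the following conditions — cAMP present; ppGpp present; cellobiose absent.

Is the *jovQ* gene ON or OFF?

OFF

Cellobiose is absent, so BexN is active.
With repressor BexN bound, *elnP* is not transcribed.
So ElnP is not produced.
cAMP is present, so FenF is inactive.
With no repressor bound, *jovF* is transcribed.
So JovF is produced and active.
No repressor is bound and JovF is active, so *zorC* is transcribed.
So ZorC is produced and active.
No repressor is bound and ZorC is active, so *purJ* is transcribed.
So PurJ is produced and active.
ppGpp is present, so NerH is active.
With repressor NerH bound, *ulmW* is not transcribed.
So UlmW is not produced.
BexX is produced constitutively and is active.
No repressor is bound and BexX is active, so *yilE* is transcribed.
So YilE is produced and active.
No repressor is bound and YilE is active, so *irpN* is transcribed.
So IrpN is produced and active.
Activator PurJ is present, so *gorN* is transcribed.
So GorN is produced and active.
With repressor GorN bound, *jovQ* is not transcribed.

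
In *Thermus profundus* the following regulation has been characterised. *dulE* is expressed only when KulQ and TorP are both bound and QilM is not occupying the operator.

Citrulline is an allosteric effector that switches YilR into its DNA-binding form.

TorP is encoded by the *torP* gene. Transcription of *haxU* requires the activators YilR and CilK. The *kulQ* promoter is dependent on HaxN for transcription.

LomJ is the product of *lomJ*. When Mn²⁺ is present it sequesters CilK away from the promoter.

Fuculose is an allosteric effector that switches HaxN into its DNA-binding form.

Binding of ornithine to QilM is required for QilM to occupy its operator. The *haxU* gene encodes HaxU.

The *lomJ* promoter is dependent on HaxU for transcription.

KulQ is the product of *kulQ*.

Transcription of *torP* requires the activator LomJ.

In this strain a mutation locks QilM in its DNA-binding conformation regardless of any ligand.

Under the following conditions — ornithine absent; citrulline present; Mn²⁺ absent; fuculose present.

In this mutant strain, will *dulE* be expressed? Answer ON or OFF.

OFF

Fuculose is present, so HaxN is active.
No repressor is bound and HaxN is active, so *kulQ* is transcribed.
So KulQ is produced and active.
Citrulline is present, so YilR is active.
Mn²⁺ is absent, so CilK is active.
No repressor is bound and YilR and CilK are active, so *haxU* is transcribed.
So HaxU is produced and active.
No repressor is bound and HaxU is active, so *lomJ* is transcribed.
So LomJ is produced and active.
No repressor is bound and LomJ is active, so *torP* is transcribed.
So TorP is produced and active.
QilM is constitutively active in this strain.
With repressor QilM bound, *dulE* is not transcribed.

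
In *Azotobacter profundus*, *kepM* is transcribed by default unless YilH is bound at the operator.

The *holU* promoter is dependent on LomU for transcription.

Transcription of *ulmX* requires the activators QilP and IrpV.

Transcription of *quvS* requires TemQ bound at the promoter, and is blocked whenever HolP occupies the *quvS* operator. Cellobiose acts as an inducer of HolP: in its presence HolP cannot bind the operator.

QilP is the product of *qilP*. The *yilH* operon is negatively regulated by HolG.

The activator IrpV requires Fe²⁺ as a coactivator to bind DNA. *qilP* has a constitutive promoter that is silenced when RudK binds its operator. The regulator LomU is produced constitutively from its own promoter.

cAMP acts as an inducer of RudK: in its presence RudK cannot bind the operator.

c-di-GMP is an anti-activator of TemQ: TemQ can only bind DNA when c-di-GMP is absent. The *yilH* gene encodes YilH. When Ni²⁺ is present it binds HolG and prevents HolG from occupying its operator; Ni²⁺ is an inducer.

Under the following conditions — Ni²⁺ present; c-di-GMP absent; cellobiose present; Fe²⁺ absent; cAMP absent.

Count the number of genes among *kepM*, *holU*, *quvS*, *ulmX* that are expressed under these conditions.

Ni²⁺ is present, so HolG is inactive.
With no repressor bound, *yilH* is transcribed.
So YilH is produced and active.
With repressor YilH bound, *kepM* is not transcribed.
→ *kepM* is OFF.
LomU is produced constitutively and is active.
No repressor is bound and LomU is active, so *holU* is transcribed.
→ *holU* is ON.
Cellobiose is present, so HolP is inactive.
c-di-GMP is absent, so TemQ is active.
No repressor is bound and TemQ is active, so *quvS* is transcribed.
→ *quvS* is ON.
cAMP is absent, so RudK is active.
With repressor RudK bound, *qilP* is not transcribed.
So QilP is not produced.
Fe²⁺ is absent, so IrpV is inactive.
Required activator QilP is absent, so *ulmX* is not transcribed.
→ *ulmX* is OFF.
2 of the 4 genes are transcribed.

2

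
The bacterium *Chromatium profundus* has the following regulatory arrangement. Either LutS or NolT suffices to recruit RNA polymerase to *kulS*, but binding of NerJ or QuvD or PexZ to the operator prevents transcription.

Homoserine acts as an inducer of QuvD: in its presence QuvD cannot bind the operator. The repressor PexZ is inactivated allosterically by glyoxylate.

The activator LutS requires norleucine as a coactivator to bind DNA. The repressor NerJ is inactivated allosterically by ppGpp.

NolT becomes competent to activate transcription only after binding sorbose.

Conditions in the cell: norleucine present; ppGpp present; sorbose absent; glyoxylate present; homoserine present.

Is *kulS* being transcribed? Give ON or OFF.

Norleucine is present, so LutS is active.
ppGpp is present, so NerJ is inactive.
Sorbose is absent, so NolT is inactive.
Homoserine is present, so QuvD is inactive.
Glyoxylate is present, so PexZ is inactive.
Activator LutS is present, so *kulS* is transcribed.

ON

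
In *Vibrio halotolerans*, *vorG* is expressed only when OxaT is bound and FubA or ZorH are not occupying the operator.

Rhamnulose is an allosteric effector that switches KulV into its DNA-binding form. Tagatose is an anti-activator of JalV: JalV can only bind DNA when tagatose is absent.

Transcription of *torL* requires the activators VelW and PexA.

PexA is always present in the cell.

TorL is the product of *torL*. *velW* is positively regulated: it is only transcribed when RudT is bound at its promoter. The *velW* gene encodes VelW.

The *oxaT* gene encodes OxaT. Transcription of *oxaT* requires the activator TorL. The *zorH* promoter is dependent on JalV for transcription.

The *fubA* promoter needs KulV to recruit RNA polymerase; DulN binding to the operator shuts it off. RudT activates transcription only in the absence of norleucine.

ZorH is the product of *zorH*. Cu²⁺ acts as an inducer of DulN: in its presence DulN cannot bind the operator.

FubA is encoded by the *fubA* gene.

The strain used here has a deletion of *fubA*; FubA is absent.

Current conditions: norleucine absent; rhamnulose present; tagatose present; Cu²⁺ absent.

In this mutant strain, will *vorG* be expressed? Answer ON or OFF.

ON

Norleucine is absent, so RudT is active.
No repressor is bound and RudT is active, so *velW* is transcribed.
So VelW is produced and active.
PexA is produced constitutively and is active.
No repressor is bound and VelW and PexA are active, so *torL* is transcribed.
So TorL is produced and active.
No repressor is bound and TorL is active, so *oxaT* is transcribed.
So OxaT is produced and active.
FubA is non-functional in this strain, so it has no effect.
Tagatose is present, so JalV is inactive.
Required activator JalV is absent, so *zorH* is not transcribed.
So ZorH is not produced.
No repressor is bound and OxaT is active, so *vorG* is transcribed.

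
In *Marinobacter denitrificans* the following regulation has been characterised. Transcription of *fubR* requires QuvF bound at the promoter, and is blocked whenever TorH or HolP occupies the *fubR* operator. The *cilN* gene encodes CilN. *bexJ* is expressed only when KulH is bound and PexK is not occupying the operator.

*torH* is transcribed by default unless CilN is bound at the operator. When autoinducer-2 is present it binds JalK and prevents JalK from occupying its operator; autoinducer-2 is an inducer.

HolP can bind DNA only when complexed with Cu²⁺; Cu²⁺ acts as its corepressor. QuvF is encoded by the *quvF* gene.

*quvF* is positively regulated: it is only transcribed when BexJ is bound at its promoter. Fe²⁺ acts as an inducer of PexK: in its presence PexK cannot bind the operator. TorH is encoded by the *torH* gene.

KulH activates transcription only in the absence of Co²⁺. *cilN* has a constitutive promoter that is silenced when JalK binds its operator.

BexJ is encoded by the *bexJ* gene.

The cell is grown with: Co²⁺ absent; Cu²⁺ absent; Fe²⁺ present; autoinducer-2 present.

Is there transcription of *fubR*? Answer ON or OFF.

Autoinducer-2 is present, so JalK is inactive.
With no repressor bound, *cilN* is transcribed.
So CilN is produced and active.
With repressor CilN bound, *torH* is not transcribed.
So TorH is not produced.
Cu²⁺ is absent, so HolP is inactive.
Co²⁺ is absent, so KulH is active.
Fe²⁺ is present, so PexK is inactive.
No repressor is bound and KulH is active, so *bexJ* is transcribed.
So BexJ is produced and active.
No repressor is bound and BexJ is active, so *quvF* is transcribed.
So QuvF is produced and active.
No repressor is bound and QuvF is active, so *fubR* is transcribed.

ON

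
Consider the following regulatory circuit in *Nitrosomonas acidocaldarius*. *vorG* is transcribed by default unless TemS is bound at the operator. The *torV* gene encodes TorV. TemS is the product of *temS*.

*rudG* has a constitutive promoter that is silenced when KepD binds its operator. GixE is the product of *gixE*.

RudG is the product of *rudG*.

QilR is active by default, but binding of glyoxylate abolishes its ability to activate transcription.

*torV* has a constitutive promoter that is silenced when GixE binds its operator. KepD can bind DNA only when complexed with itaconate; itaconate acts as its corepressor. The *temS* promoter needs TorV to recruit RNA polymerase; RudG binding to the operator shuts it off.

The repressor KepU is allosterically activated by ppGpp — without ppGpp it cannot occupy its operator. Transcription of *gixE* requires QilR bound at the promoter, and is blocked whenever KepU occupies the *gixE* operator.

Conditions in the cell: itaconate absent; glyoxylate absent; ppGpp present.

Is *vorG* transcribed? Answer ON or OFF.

ppGpp is present, so KepU is active.
Glyoxylate is absent, so QilR is active.
With repressor KepU bound, *gixE* is not transcribed.
So GixE is not produced.
With no repressor bound, *torV* is transcribed.
So TorV is produced and active.
Itaconate is absent, so KepD is inactive.
With no repressor bound, *rudG* is transcribed.
So RudG is produced and active.
With repressor RudG bound, *temS* is not transcribed.
So TemS is not produced.
With no repressor bound, *vorG* is transcribed.

ON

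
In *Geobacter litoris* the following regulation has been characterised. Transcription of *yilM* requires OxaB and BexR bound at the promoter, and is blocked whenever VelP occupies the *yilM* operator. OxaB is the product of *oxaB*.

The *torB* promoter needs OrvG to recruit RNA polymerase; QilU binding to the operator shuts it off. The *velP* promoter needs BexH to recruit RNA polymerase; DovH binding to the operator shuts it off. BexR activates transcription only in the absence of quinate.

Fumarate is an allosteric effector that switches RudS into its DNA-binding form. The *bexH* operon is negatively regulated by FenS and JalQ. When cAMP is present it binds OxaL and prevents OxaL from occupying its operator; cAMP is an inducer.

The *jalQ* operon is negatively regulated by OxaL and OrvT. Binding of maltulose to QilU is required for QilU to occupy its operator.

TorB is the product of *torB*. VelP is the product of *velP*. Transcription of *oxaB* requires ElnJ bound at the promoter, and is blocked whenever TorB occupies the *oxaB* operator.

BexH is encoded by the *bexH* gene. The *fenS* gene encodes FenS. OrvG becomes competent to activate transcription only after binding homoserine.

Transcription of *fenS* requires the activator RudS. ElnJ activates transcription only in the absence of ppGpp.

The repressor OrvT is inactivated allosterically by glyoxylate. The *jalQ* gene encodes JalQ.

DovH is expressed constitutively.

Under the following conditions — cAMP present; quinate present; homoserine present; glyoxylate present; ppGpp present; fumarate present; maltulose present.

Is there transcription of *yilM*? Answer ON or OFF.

OFF

Homoserine is present, so OrvG is active.
Maltulose is present, so QilU is active.
With repressor QilU bound, *torB* is not transcribed.
So TorB is not produced.
ppGpp is present, so ElnJ is inactive.
Required activator ElnJ is absent, so *oxaB* is not transcribed.
So OxaB is not produced.
Quinate is present, so BexR is inactive.
DovH is produced constitutively and is active.
Fumarate is present, so RudS is active.
No repressor is bound and RudS is active, so *fenS* is transcribed.
So FenS is produced and active.
cAMP is present, so OxaL is inactive.
Glyoxylate is present, so OrvT is inactive.
With no repressor bound, *jalQ* is transcribed.
So JalQ is produced and active.
With repressor FenS bound, *bexH* is not transcribed.
So BexH is not produced.
With repressor DovH bound, *velP* is not transcribed.
So VelP is not produced.
Required activator OxaB is absent, so *yilM* is not transcribed.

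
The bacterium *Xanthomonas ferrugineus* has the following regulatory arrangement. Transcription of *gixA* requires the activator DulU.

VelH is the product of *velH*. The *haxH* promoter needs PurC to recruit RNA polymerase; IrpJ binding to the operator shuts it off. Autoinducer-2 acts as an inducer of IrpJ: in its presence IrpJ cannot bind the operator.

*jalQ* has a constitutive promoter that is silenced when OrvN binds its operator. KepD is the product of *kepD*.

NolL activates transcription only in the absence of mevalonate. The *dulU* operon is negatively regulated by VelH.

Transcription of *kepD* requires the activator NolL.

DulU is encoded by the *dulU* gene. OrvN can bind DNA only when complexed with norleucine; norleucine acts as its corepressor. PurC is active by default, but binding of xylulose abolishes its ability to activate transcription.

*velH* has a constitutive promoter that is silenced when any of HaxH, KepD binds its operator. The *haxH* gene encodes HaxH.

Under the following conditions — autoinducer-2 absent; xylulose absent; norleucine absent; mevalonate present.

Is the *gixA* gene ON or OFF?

OFF

Xylulose is absent, so PurC is active.
Autoinducer-2 is absent, so IrpJ is active.
With repressor IrpJ bound, *haxH* is not transcribed.
So HaxH is not produced.
Mevalonate is present, so NolL is inactive.
Required activator NolL is absent, so *kepD* is not transcribed.
So KepD is not produced.
With no repressor bound, *velH* is transcribed.
So VelH is produced and active.
With repressor VelH bound, *dulU* is not transcribed.
So DulU is not produced.
Required activator DulU is absent, so *gixA* is not transcribed.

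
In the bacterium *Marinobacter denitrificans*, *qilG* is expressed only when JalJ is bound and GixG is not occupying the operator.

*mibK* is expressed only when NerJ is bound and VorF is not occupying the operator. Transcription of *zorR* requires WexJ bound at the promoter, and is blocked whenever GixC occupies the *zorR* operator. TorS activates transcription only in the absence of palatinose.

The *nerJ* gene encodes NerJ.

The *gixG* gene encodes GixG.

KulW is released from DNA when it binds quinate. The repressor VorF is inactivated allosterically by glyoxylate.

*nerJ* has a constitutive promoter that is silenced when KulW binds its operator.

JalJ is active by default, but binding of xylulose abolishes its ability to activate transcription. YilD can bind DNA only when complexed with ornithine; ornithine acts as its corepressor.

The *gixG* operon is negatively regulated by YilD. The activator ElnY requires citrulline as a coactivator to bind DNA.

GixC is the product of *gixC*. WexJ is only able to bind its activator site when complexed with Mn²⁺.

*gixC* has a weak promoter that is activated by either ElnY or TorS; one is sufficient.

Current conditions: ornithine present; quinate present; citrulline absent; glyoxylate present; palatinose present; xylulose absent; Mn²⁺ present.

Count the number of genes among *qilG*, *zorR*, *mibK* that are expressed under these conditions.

3

Ornithine is present, so YilD is active.
With repressor YilD bound, *gixG* is not transcribed.
So GixG is not produced.
Xylulose is absent, so JalJ is active.
No repressor is bound and JalJ is active, so *qilG* is transcribed.
→ *qilG* is ON.
Citrulline is absent, so ElnY is inactive.
Palatinose is present, so TorS is inactive.
No activator is available at the *gixC* promoter, so *gixC* is not transcribed.
So GixC is not produced.
Mn²⁺ is present, so WexJ is active.
No repressor is bound and WexJ is active, so *zorR* is transcribed.
→ *zorR* is ON.
Quinate is present, so KulW is inactive.
With no repressor bound, *nerJ* is transcribed.
So NerJ is produced and active.
Glyoxylate is present, so VorF is inactive.
No repressor is bound and NerJ is active, so *mibK* is transcribed.
→ *mibK* is ON.
3 of the 3 genes are transcribed.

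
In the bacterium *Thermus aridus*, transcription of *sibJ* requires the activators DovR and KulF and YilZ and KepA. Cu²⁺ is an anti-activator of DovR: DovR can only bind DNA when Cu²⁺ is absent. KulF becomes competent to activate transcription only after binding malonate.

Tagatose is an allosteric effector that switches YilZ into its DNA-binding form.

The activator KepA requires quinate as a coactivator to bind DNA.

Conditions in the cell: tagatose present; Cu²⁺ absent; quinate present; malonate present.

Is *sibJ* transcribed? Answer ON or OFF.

ON

Cu²⁺ is absent, so DovR is active.
Malonate is present, so KulF is active.
Tagatose is present, so YilZ is active.
Quinate is present, so KepA is active.
No repressor is bound and DovR and KulF and YilZ and KepA are active, so *sibJ* is transcribed.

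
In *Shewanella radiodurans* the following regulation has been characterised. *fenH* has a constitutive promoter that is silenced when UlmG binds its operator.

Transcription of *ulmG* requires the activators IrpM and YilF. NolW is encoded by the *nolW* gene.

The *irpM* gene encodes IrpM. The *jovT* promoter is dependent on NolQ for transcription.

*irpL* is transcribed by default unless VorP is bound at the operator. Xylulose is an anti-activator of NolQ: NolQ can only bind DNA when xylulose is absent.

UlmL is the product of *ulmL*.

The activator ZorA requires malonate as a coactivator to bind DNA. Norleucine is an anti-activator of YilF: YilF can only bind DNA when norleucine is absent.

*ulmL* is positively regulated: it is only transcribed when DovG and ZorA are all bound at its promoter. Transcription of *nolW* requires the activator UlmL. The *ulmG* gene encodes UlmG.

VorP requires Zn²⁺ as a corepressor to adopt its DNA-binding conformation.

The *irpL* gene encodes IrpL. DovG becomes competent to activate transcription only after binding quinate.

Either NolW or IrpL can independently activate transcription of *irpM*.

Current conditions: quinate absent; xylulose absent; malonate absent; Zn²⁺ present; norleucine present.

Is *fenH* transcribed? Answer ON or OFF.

Quinate is absent, so DovG is inactive.
Malonate is absent, so ZorA is inactive.
Required activator DovG is absent, so *ulmL* is not transcribed.
So UlmL is not produced.
Required activator UlmL is absent, so *nolW* is not transcribed.
So NolW is not produced.
Zn²⁺ is present, so VorP is active.
With repressor VorP bound, *irpL* is not transcribed.
So IrpL is not produced.
No activator is available at the *irpM* promoter, so *irpM* is not transcribed.
So IrpM is not produced.
Norleucine is present, so YilF is inactive.
Required activator IrpM is absent, so *ulmG* is not transcribed.
So UlmG is not produced.
With no repressor bound, *fenH* is transcribed.

ON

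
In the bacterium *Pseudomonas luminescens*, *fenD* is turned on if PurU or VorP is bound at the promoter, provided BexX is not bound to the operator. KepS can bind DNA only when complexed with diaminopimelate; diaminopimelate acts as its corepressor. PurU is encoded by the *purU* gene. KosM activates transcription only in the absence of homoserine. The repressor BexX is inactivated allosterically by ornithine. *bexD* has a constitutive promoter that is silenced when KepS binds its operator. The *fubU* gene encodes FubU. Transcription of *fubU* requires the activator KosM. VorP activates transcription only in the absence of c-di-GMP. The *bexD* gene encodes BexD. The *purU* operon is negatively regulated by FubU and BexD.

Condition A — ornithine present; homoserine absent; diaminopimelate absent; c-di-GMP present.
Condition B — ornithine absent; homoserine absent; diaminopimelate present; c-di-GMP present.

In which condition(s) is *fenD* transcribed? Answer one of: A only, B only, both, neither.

Condition A:
Ornithine is present, so BexX is inactive.
Homoserine is absent, so KosM is active.
No repressor is bound and KosM is active, so *fubU* is transcribed.
So FubU is produced and active.
Diaminopimelate is absent, so KepS is inactive.
With no repressor bound, *bexD* is transcribed.
So BexD is produced and active.
With repressor FubU bound, *purU* is not transcribed.
So PurU is not produced.
c-di-GMP is present, so VorP is inactive.
No activator is available at the *fenD* promoter, so *fenD* is not transcribed.
→ *fenD* is OFF in A.
Condition B:
Ornithine is absent, so BexX is active.
Homoserine is absent, so KosM is active.
No repressor is bound and KosM is active, so *fubU* is transcribed.
So FubU is produced and active.
Diaminopimelate is present, so KepS is active.
With repressor KepS bound, *bexD* is not transcribed.
So BexD is not produced.
With repressor FubU bound, *purU* is not transcribed.
So PurU is not produced.
c-di-GMP is present, so VorP is inactive.
With repressor BexX bound, *fenD* is not transcribed.
→ *fenD* is OFF in B.

neither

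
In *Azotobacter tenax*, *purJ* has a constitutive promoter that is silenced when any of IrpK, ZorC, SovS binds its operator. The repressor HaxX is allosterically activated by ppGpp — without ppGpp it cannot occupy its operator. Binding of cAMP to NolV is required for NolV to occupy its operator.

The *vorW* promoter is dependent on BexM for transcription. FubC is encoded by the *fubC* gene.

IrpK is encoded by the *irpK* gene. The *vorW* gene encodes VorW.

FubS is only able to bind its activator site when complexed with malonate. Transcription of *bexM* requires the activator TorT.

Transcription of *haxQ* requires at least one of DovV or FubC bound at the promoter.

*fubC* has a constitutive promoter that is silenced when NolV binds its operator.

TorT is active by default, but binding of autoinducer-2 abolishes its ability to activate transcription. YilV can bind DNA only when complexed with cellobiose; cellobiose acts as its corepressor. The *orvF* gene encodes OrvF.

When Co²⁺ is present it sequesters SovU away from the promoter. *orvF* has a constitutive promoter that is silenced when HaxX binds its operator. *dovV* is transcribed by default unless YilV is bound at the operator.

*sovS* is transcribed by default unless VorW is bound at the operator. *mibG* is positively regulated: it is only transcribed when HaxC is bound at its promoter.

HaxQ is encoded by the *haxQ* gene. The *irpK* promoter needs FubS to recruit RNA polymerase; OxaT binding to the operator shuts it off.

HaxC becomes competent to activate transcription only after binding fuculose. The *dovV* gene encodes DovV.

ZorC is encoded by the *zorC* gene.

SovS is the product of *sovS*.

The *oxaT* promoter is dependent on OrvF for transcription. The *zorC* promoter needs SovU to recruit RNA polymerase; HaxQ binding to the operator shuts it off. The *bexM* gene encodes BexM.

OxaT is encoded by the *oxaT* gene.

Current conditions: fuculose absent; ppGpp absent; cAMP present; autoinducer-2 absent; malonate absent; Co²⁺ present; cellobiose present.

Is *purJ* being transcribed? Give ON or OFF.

ON

ppGpp is absent, so HaxX is inactive.
With no repressor bound, *orvF* is transcribed.
So OrvF is produced and active.
No repressor is bound and OrvF is active, so *oxaT* is transcribed.
So OxaT is produced and active.
Malonate is absent, so FubS is inactive.
With repressor OxaT bound, *irpK* is not transcribed.
So IrpK is not produced.
Cellobiose is present, so YilV is active.
With repressor YilV bound, *dovV* is not transcribed.
So DovV is not produced.
cAMP is present, so NolV is active.
With repressor NolV bound, *fubC* is not transcribed.
So FubC is not produced.
No activator is available at the *haxQ* promoter, so *haxQ* is not transcribed.
So HaxQ is not produced.
Co²⁺ is present, so SovU is inactive.
Required activator SovU is absent, so *zorC* is not transcribed.
So ZorC is not produced.
Autoinducer-2 is absent, so TorT is active.
No repressor is bound and TorT is active, so *bexM* is transcribed.
So BexM is produced and active.
No repressor is bound and BexM is active, so *vorW* is transcribed.
So VorW is produced and active.
With repressor VorW bound, *sovS* is not transcribed.
So SovS is not produced.
With no repressor bound, *purJ* is transcribed.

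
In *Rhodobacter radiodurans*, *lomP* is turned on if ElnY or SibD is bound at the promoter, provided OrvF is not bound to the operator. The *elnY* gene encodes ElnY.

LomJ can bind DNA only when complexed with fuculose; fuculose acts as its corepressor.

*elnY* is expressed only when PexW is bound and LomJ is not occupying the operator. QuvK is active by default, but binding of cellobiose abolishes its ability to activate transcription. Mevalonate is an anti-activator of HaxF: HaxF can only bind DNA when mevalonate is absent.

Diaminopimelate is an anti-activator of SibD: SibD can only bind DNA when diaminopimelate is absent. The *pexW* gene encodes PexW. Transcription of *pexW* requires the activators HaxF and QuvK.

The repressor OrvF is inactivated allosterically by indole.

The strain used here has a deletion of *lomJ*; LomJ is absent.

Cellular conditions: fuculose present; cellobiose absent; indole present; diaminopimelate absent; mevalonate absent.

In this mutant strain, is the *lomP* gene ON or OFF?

ON

Indole is present, so OrvF is inactive.
Mevalonate is absent, so HaxF is active.
Cellobiose is absent, so QuvK is active.
No repressor is bound and HaxF and QuvK are active, so *pexW* is transcribed.
So PexW is produced and active.
LomJ is non-functional in this strain, so it has no effect.
No repressor is bound and PexW is active, so *elnY* is transcribed.
So ElnY is produced and active.
Diaminopimelate is absent, so SibD is active.
Activator ElnY is present, so *lomP* is transcribed.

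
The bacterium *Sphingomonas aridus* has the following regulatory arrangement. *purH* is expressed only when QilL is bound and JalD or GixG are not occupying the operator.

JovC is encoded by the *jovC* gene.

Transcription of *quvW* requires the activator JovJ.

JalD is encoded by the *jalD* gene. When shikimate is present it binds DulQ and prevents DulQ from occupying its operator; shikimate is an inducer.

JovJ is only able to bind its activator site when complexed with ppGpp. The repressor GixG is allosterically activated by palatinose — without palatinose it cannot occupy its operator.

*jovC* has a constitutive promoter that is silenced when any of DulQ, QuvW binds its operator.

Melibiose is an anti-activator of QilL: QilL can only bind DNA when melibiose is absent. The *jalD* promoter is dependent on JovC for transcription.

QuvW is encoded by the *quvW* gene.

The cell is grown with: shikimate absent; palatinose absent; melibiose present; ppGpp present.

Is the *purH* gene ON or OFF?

OFF

Shikimate is absent, so DulQ is active.
ppGpp is present, so JovJ is active.
No repressor is bound and JovJ is active, so *quvW* is transcribed.
So QuvW is produced and active.
With repressor DulQ bound, *jovC* is not transcribed.
So JovC is not produced.
Required activator JovC is absent, so *jalD* is not transcribed.
So JalD is not produced.
Melibiose is present, so QilL is inactive.
Palatinose is absent, so GixG is inactive.
Required activator QilL is absent, so *purH* is not transcribed.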